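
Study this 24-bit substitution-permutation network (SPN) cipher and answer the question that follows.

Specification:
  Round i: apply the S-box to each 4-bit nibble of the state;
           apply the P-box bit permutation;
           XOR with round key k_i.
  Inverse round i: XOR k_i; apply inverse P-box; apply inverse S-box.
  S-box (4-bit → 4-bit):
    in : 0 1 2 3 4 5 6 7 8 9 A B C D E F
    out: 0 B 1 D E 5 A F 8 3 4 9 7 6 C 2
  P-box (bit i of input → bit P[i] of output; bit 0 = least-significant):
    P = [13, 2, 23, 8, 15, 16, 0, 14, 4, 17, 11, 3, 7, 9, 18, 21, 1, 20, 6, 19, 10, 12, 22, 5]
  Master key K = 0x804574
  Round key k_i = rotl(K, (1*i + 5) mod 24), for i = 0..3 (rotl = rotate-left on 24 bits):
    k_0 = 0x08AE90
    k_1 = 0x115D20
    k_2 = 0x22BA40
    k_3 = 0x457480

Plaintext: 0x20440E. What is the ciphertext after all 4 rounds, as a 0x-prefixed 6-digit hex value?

s_0 = plaintext = 0x20440E
s_1 = Round(s_0, k_0) = 0xAEA198
s_2 = Round(s_1, k_1) = 0x5EDC78
s_3 = Round(s_2, k_2) = 0x6D7511
s_4 = Round(s_3, k_3) = 0x708F74

0x708F74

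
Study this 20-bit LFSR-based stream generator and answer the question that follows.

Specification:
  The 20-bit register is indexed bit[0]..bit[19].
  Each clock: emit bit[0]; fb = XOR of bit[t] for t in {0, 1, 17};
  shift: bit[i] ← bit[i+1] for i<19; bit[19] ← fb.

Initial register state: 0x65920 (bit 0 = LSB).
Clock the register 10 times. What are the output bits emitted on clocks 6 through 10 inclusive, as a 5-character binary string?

10010

reg_0 = 0x65920
clock 1: out=0, reg = 0xB2C90
clock 2: out=0, reg = 0xD9648
clock 3: out=0, reg = 0x6CB24
clock 4: out=0, reg = 0xB6592
clock 5: out=0, reg = 0x5B2C9
clock 6: out=1, reg = 0xAD964
clock 7: out=0, reg = 0xD6CB2
clock 8: out=0, reg = 0xEB659
clock 9: out=1, reg = 0x75B2C
clock 10: out=0, reg = 0xBAD96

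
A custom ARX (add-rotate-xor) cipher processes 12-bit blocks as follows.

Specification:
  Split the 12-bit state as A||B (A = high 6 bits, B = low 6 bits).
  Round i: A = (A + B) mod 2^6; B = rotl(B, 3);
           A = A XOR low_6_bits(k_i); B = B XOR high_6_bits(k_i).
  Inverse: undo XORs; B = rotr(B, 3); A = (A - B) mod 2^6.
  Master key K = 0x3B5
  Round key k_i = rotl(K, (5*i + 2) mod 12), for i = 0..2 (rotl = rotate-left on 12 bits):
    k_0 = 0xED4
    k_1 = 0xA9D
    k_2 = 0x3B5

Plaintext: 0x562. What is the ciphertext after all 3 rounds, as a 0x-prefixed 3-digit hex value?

s_0 = plaintext = 0x562
s_1 = Round(s_0, k_0) = 0x8EF
s_2 = Round(s_1, k_1) = 0x3D7
s_3 = Round(s_2, k_2) = 0x4F4

0x4F4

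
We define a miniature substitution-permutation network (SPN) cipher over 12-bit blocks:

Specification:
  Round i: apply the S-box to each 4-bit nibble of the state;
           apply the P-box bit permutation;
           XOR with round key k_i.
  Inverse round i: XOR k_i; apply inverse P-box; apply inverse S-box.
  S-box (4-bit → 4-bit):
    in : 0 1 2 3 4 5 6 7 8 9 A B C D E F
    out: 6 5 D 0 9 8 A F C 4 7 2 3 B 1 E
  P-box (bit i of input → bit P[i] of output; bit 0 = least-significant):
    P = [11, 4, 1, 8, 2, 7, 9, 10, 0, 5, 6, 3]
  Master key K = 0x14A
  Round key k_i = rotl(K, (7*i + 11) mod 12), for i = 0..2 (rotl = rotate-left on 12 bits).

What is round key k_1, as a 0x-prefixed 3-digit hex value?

K = 0x14A
k_0 = rotl(K, (7*0+11) mod 12) = rotl(K, 11) = 0x0A5
k_1 = rotl(K, (7*1+11) mod 12) = rotl(K, 6) = 0x285

0x285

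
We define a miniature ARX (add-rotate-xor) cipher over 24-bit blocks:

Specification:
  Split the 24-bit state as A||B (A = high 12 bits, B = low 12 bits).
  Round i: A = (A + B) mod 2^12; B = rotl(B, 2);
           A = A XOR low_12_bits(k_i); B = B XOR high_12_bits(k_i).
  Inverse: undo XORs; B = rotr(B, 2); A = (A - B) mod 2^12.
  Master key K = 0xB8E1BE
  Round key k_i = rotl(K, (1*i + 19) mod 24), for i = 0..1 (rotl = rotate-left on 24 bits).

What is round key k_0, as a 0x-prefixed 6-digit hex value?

K = 0xB8E1BE
k_0 = rotl(K, (1*0+19) mod 24) = rotl(K, 19) = 0xF5C70D

0xF5C70D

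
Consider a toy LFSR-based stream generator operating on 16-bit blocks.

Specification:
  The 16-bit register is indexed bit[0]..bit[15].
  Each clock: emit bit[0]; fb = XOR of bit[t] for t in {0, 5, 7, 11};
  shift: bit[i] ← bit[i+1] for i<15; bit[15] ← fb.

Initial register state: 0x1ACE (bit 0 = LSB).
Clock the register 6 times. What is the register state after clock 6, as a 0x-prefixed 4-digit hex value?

reg_0 = 0x1ACE
clock 1: out=0, reg = 0x0D67
clock 2: out=1, reg = 0x86B3
clock 3: out=1, reg = 0xC359
clock 4: out=1, reg = 0xE1AC
clock 5: out=0, reg = 0x70D6
clock 6: out=0, reg = 0xB86B

0xB86B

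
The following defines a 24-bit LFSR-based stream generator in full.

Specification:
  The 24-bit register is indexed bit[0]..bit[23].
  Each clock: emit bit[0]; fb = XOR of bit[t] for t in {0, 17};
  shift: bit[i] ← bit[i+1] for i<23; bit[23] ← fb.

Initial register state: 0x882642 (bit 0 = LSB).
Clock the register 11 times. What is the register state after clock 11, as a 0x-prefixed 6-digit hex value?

0xA0D104

reg_0 = 0x882642
clock 1: out=0, reg = 0x441321
clock 2: out=1, reg = 0xA20990
clock 3: out=0, reg = 0xD104C8
clock 4: out=0, reg = 0x688264
clock 5: out=0, reg = 0x344132
clock 6: out=0, reg = 0x1A2099
clock 7: out=1, reg = 0x0D104C
clock 8: out=0, reg = 0x068826
clock 9: out=0, reg = 0x834413
clock 10: out=1, reg = 0x41A209
clock 11: out=1, reg = 0xA0D104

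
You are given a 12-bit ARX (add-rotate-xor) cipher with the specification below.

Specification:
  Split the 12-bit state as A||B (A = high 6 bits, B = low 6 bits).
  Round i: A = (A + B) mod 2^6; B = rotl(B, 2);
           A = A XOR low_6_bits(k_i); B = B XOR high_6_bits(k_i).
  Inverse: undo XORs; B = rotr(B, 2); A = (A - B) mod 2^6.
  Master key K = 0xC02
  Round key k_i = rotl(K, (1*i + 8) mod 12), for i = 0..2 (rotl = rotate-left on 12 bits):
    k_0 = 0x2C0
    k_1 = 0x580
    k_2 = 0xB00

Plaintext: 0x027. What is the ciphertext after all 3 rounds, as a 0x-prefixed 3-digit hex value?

0xFE0

s_0 = plaintext = 0x027
s_1 = Round(s_0, k_0) = 0x9D5
s_2 = Round(s_1, k_1) = 0xF03
s_3 = Round(s_2, k_2) = 0xFE0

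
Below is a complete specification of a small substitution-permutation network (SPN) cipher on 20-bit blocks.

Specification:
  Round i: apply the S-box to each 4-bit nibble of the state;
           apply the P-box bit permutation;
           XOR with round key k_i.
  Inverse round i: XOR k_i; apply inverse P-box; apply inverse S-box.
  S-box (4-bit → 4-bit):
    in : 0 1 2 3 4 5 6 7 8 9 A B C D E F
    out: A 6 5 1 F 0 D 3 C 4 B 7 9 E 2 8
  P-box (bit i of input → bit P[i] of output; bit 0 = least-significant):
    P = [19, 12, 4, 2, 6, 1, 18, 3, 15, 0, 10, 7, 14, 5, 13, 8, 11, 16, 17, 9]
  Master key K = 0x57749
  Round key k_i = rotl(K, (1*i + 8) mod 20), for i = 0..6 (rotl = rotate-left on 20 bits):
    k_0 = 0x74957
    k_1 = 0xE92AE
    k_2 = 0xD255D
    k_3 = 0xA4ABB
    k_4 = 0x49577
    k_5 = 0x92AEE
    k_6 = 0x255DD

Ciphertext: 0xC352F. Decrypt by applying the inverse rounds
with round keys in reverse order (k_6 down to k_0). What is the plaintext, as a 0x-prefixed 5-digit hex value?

0xCBA40

s_0 = ciphertext = 0xC352F
s_1 = InvRound(s_0, k_6) = 0x9BFB2
s_2 = InvRound(s_1, k_5) = 0x5F2CD
s_3 = InvRound(s_2, k_4) = 0x04809
s_4 = InvRound(s_3, k_3) = 0x8EFE2
s_5 = InvRound(s_4, k_2) = 0xA7AD8
s_6 = InvRound(s_5, k_1) = 0x3B3B8
s_7 = InvRound(s_6, k_0) = 0xCBA40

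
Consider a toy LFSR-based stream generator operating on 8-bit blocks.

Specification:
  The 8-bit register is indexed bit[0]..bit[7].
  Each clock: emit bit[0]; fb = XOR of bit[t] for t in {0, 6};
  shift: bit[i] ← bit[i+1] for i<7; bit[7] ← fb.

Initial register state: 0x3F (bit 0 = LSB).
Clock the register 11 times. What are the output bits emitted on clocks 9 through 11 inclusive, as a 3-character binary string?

reg_0 = 0x3F
clock 1: out=1, reg = 0x9F
clock 2: out=1, reg = 0xCF
clock 3: out=1, reg = 0x67
clock 4: out=1, reg = 0x33
clock 5: out=1, reg = 0x99
clock 6: out=1, reg = 0xCC
clock 7: out=0, reg = 0xE6
clock 8: out=0, reg = 0xF3
clock 9: out=1, reg = 0x79
clock 10: out=1, reg = 0x3C
clock 11: out=0, reg = 0x1E

110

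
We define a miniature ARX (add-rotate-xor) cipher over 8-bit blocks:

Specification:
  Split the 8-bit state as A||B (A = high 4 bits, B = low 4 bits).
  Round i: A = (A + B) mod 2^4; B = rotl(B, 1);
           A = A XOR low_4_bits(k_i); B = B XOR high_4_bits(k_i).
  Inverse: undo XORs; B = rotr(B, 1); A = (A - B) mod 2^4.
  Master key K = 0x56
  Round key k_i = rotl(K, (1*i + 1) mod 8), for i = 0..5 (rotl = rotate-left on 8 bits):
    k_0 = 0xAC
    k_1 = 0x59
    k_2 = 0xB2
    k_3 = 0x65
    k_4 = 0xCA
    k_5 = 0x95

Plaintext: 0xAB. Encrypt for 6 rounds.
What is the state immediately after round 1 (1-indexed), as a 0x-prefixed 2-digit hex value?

s_0 = plaintext = 0xAB
s_1 = Round(s_0, k_0) = 0x9D
s_2 = Round(s_1, k_1) = 0xFE
s_3 = Round(s_2, k_2) = 0xF6
s_4 = Round(s_3, k_3) = 0x0A
s_5 = Round(s_4, k_4) = 0x09
s_6 = Round(s_5, k_5) = 0xCA

0x9D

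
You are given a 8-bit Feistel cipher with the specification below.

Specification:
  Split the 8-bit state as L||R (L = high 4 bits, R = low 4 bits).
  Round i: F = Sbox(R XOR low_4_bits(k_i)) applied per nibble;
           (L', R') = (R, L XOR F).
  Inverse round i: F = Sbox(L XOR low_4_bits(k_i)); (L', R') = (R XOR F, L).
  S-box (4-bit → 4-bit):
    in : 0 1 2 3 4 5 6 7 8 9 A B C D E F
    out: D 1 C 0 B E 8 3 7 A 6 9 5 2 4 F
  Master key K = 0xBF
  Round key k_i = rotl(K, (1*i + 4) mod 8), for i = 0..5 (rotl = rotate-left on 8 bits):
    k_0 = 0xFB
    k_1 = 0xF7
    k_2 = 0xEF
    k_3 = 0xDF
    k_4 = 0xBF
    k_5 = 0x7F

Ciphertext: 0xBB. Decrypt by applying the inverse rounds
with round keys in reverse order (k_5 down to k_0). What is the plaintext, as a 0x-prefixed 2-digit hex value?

s_0 = ciphertext = 0xBB
s_1 = InvRound(s_0, k_5) = 0x0B
s_2 = InvRound(s_1, k_4) = 0x40
s_3 = InvRound(s_2, k_3) = 0x94
s_4 = InvRound(s_3, k_2) = 0xC9
s_5 = InvRound(s_4, k_1) = 0x0C
s_6 = InvRound(s_5, k_0) = 0x50

0x50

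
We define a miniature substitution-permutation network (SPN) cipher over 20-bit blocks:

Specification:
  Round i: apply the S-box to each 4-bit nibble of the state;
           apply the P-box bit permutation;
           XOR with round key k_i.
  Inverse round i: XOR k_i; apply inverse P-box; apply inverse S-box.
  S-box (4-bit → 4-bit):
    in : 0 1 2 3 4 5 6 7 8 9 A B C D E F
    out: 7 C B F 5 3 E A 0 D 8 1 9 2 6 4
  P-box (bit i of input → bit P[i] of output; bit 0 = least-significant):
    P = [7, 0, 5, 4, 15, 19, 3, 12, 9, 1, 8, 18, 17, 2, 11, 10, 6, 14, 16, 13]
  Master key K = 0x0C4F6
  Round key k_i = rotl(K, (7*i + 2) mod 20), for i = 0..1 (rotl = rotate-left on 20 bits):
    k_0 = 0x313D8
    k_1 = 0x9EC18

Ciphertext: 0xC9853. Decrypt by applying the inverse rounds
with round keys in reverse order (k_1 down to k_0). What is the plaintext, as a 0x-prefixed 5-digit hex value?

0xC78C5

s_0 = ciphertext = 0xC9853
s_1 = InvRound(s_0, k_1) = 0x3A71D
s_2 = InvRound(s_1, k_0) = 0xC78C5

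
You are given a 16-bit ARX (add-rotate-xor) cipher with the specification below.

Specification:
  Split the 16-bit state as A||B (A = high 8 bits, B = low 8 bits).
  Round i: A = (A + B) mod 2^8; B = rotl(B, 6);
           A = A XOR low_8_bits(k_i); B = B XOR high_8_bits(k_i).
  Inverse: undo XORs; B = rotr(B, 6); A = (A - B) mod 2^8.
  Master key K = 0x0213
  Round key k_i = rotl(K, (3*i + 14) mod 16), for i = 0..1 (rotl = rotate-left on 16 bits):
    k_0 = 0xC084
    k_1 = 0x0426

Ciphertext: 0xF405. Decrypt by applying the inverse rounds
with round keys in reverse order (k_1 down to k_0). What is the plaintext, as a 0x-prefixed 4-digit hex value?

s_0 = ciphertext = 0xF405
s_1 = InvRound(s_0, k_1) = 0xCE04
s_2 = InvRound(s_1, k_0) = 0x3713

0x3713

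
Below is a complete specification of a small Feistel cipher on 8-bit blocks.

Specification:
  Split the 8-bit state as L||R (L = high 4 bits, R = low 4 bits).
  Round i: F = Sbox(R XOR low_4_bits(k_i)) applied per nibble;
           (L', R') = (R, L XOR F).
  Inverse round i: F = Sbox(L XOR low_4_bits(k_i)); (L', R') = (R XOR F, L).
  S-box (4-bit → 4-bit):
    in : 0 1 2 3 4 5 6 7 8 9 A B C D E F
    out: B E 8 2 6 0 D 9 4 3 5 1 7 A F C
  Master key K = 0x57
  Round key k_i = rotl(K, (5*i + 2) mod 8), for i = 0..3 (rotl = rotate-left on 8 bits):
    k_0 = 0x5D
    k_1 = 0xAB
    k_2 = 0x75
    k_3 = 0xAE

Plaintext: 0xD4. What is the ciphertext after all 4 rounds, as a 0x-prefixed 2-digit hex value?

s_0 = plaintext = 0xD4
s_1 = Round(s_0, k_0) = 0x4E
s_2 = Round(s_1, k_1) = 0xE4
s_3 = Round(s_2, k_2) = 0x40
s_4 = Round(s_3, k_3) = 0x0B

0x0B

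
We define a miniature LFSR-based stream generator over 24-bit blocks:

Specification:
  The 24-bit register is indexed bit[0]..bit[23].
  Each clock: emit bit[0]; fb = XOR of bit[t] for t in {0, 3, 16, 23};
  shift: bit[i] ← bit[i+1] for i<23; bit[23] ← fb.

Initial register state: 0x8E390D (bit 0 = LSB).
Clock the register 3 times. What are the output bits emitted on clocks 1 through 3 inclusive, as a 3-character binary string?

101

reg_0 = 0x8E390D
clock 1: out=1, reg = 0xC71C86
clock 2: out=0, reg = 0x638E43
clock 3: out=1, reg = 0x31C721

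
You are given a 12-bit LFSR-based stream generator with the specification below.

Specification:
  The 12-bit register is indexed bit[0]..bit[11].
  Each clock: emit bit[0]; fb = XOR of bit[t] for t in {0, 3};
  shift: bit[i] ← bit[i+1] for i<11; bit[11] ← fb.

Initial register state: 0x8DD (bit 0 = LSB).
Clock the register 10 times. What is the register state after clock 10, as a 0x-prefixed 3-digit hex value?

reg_0 = 0x8DD
clock 1: out=1, reg = 0x46E
clock 2: out=0, reg = 0xA37
clock 3: out=1, reg = 0xD1B
clock 4: out=1, reg = 0x68D
clock 5: out=1, reg = 0x346
clock 6: out=0, reg = 0x1A3
clock 7: out=1, reg = 0x8D1
clock 8: out=1, reg = 0xC68
clock 9: out=0, reg = 0xE34
clock 10: out=0, reg = 0x71A

0x71A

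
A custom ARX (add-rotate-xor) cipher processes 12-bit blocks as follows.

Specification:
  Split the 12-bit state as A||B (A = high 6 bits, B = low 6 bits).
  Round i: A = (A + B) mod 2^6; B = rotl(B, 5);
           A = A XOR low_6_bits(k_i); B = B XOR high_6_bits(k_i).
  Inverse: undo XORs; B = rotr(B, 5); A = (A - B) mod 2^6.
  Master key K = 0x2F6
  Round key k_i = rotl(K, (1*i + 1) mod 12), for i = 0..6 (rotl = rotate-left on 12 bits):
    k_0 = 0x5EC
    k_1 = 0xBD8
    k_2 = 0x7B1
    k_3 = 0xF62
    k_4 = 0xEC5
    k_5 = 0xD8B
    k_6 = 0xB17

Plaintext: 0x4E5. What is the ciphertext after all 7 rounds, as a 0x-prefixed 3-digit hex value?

0xEA5

s_0 = plaintext = 0x4E5
s_1 = Round(s_0, k_0) = 0x525
s_2 = Round(s_1, k_1) = 0x85D
s_3 = Round(s_2, k_2) = 0x3F0
s_4 = Round(s_3, k_3) = 0x765
s_5 = Round(s_4, k_4) = 0x1C9
s_6 = Round(s_5, k_5) = 0x6D2
s_7 = Round(s_6, k_6) = 0xEA5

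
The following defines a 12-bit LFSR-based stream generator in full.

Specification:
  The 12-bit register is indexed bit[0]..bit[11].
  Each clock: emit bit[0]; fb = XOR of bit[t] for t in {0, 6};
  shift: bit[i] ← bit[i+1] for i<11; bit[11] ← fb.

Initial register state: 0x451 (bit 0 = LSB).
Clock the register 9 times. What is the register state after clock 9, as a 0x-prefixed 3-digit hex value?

0x202

reg_0 = 0x451
clock 1: out=1, reg = 0x228
clock 2: out=0, reg = 0x114
clock 3: out=0, reg = 0x08A
clock 4: out=0, reg = 0x045
clock 5: out=1, reg = 0x022
clock 6: out=0, reg = 0x011
clock 7: out=1, reg = 0x808
clock 8: out=0, reg = 0x404
clock 9: out=0, reg = 0x202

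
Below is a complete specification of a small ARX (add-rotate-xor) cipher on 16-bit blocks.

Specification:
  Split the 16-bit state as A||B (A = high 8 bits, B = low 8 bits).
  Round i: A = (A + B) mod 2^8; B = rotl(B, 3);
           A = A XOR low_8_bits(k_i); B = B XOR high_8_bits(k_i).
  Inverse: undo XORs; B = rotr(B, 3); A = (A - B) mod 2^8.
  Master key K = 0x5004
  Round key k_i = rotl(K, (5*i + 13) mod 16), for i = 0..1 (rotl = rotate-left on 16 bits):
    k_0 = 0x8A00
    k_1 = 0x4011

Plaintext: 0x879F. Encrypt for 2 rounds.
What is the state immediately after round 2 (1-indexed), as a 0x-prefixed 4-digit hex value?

0x8DF3

s_0 = plaintext = 0x879F
s_1 = Round(s_0, k_0) = 0x2676
s_2 = Round(s_1, k_1) = 0x8DF3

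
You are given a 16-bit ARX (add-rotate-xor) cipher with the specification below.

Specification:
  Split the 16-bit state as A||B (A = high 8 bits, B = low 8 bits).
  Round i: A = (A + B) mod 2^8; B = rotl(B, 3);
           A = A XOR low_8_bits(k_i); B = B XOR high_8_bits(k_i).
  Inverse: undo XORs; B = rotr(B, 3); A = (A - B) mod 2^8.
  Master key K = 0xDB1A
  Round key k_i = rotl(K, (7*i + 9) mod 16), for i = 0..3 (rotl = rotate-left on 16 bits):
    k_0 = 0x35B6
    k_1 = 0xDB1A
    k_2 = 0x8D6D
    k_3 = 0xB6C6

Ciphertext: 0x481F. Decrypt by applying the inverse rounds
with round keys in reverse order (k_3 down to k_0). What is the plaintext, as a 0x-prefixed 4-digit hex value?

s_0 = ciphertext = 0x481F
s_1 = InvRound(s_0, k_3) = 0x5935
s_2 = InvRound(s_1, k_2) = 0x1D17
s_3 = InvRound(s_2, k_1) = 0x6E99
s_4 = InvRound(s_3, k_0) = 0x4395

0x4395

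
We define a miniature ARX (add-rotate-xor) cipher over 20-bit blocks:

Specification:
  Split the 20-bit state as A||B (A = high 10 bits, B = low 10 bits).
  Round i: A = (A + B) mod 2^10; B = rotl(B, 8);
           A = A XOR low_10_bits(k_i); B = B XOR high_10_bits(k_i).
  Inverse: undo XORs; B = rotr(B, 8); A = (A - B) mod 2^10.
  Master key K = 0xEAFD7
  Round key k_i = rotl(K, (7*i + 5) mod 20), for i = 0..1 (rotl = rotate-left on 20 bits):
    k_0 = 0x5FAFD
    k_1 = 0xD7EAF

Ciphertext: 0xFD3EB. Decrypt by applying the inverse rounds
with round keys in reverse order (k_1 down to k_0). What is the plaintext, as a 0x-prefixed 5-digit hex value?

0x6EEBB

s_0 = ciphertext = 0xFD3EB
s_1 = InvRound(s_0, k_1) = 0xA2ED0
s_2 = InvRound(s_1, k_0) = 0x6EEBB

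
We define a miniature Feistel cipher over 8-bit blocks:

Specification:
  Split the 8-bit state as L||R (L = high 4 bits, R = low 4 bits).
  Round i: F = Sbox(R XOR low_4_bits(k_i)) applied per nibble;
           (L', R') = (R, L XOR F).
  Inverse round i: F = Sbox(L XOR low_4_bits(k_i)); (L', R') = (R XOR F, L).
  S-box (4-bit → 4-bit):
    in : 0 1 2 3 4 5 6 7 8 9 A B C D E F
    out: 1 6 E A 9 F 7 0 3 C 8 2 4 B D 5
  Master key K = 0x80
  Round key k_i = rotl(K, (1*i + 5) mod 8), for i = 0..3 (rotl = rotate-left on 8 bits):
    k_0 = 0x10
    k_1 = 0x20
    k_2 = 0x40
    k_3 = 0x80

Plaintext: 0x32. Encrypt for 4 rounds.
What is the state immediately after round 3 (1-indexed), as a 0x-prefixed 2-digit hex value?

0x91

s_0 = plaintext = 0x32
s_1 = Round(s_0, k_0) = 0x2D
s_2 = Round(s_1, k_1) = 0xD9
s_3 = Round(s_2, k_2) = 0x91
s_4 = Round(s_3, k_3) = 0x1F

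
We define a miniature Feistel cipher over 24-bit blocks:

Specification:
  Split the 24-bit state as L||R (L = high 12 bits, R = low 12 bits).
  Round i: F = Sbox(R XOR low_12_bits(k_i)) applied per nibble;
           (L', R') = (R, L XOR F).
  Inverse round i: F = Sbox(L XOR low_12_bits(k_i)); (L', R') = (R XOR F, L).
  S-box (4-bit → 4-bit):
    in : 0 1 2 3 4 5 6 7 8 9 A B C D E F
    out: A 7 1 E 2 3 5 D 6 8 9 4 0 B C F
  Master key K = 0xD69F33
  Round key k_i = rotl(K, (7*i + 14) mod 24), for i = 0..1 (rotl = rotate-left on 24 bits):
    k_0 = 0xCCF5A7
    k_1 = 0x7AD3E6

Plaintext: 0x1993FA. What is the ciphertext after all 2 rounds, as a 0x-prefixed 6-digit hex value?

0x4A2ED8

s_0 = plaintext = 0x1993FA
s_1 = Round(s_0, k_0) = 0x3FA4A2
s_2 = Round(s_1, k_1) = 0x4A2ED8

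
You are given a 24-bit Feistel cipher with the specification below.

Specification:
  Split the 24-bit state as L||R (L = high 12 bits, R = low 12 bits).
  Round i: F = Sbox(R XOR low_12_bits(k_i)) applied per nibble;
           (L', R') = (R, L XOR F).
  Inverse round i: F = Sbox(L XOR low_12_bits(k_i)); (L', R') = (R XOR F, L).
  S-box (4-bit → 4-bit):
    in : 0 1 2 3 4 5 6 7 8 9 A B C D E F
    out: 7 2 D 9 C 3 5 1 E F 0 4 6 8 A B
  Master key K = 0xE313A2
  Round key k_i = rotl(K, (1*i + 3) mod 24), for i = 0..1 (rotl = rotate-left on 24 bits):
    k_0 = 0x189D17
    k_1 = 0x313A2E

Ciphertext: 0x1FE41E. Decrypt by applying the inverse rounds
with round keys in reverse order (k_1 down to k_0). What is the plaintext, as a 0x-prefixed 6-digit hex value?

s_0 = ciphertext = 0x1FE41E
s_1 = InvRound(s_0, k_1) = 0x0991FE
s_2 = InvRound(s_1, k_0) = 0x914099

0x914099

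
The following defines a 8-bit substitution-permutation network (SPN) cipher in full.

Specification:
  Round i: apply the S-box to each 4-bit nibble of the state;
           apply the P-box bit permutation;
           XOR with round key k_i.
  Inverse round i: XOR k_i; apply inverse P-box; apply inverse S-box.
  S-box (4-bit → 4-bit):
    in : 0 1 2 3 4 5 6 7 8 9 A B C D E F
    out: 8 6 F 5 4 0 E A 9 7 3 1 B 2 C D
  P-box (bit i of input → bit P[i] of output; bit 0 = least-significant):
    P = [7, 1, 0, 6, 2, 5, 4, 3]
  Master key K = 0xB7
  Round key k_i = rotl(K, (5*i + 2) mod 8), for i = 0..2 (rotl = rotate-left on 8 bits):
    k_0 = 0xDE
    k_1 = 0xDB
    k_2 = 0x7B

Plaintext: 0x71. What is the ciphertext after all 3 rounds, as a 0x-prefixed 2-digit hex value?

0x15

s_0 = plaintext = 0x71
s_1 = Round(s_0, k_0) = 0xF5
s_2 = Round(s_1, k_1) = 0xC7
s_3 = Round(s_2, k_2) = 0x15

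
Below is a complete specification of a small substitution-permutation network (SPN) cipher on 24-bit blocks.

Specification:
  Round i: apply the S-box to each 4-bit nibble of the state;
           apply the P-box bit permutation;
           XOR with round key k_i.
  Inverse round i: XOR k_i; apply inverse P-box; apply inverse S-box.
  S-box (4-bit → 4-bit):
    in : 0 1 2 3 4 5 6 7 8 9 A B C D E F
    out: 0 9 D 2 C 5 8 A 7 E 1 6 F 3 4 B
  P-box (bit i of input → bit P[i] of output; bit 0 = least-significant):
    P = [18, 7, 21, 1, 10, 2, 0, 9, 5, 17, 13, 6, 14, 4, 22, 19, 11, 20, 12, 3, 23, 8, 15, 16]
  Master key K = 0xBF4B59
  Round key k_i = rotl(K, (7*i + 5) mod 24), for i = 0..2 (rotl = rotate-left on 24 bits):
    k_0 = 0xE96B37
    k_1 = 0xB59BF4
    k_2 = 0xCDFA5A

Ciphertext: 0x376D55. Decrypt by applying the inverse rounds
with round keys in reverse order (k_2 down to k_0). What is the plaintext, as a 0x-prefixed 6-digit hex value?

s_0 = ciphertext = 0x376D55
s_1 = InvRound(s_0, k_2) = 0x8943C4
s_2 = InvRound(s_1, k_1) = 0xE8FA05
s_3 = InvRound(s_2, k_0) = 0x9E3A06

0x9E3A06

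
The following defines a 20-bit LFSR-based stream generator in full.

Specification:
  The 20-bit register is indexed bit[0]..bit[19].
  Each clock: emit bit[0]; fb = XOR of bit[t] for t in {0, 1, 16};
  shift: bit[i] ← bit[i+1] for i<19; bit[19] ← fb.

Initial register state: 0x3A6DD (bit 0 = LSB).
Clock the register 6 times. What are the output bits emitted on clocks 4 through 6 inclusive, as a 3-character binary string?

reg_0 = 0x3A6DD
clock 1: out=1, reg = 0x1D36E
clock 2: out=0, reg = 0x0E9B7
clock 3: out=1, reg = 0x074DB
clock 4: out=1, reg = 0x03A6D
clock 5: out=1, reg = 0x81D36
clock 6: out=0, reg = 0xC0E9B

110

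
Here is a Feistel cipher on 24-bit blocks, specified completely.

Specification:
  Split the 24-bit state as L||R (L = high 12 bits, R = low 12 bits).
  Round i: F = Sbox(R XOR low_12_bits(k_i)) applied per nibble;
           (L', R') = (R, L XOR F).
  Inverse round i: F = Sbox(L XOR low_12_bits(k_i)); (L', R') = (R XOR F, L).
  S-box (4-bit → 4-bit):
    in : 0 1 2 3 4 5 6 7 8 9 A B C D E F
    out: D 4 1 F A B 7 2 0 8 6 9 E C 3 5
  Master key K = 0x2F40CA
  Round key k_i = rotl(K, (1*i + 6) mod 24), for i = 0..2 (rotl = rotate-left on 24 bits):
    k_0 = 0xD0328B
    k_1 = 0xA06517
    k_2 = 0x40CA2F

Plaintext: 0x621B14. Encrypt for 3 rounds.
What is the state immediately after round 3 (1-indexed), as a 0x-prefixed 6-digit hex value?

0x28BECE

s_0 = plaintext = 0x621B14
s_1 = Round(s_0, k_0) = 0xB14EA4
s_2 = Round(s_1, k_1) = 0xEA428B
s_3 = Round(s_2, k_2) = 0x28BECE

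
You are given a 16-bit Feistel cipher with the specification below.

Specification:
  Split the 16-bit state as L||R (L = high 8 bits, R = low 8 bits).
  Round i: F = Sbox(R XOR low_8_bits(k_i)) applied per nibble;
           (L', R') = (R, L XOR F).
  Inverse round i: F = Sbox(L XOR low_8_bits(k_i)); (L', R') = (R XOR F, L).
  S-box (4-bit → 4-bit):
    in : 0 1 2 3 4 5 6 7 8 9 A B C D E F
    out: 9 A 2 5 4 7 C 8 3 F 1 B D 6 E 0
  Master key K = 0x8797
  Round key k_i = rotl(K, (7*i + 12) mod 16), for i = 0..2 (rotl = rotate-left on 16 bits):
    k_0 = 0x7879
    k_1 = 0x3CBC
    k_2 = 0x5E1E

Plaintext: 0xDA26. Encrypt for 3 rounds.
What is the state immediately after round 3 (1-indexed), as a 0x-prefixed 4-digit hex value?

s_0 = plaintext = 0xDA26
s_1 = Round(s_0, k_0) = 0x26AA
s_2 = Round(s_1, k_1) = 0xAA8A
s_3 = Round(s_2, k_2) = 0x8A5E

0x8A5E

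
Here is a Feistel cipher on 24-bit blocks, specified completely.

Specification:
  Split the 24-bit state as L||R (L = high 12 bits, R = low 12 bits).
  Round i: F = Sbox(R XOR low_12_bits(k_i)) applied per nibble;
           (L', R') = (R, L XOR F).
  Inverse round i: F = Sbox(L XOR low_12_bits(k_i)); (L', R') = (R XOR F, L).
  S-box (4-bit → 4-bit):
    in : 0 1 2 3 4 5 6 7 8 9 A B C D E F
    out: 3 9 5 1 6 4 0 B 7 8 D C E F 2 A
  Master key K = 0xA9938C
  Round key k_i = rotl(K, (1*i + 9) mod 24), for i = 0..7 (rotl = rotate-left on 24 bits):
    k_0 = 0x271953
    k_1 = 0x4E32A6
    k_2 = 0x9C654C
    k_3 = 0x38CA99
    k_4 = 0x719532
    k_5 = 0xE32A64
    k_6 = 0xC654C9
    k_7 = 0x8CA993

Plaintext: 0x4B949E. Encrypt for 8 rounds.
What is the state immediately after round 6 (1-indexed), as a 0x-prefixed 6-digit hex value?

s_0 = plaintext = 0x4B949E
s_1 = Round(s_0, k_0) = 0x49EB56
s_2 = Round(s_1, k_1) = 0xB56C3D
s_3 = Round(s_2, k_2) = 0xC3D3EF
s_4 = Round(s_3, k_3) = 0x3EF48D
s_5 = Round(s_4, k_4) = 0x48DA25
s_6 = Round(s_5, k_5) = 0xA257E4
s_7 = Round(s_6, k_6) = 0x7E4B7A
s_8 = Round(s_7, k_7) = 0xB7A2CC

0xA257E4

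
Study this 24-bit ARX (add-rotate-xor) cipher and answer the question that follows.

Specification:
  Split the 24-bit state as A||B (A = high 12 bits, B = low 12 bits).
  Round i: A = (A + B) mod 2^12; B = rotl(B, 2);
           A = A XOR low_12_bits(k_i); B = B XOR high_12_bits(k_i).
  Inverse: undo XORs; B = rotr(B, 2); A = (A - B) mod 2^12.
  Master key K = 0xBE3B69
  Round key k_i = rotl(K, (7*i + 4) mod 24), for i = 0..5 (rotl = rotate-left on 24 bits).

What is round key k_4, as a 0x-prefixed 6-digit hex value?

K = 0xBE3B69
k_0 = rotl(K, (7*0+4) mod 24) = rotl(K, 4) = 0xE3B69B
k_1 = rotl(K, (7*1+4) mod 24) = rotl(K, 11) = 0xDB4DF1
k_2 = rotl(K, (7*2+4) mod 24) = rotl(K, 18) = 0xA6F8ED
k_3 = rotl(K, (7*3+4) mod 24) = rotl(K, 1) = 0x7C76D3
k_4 = rotl(K, (7*4+4) mod 24) = rotl(K, 8) = 0x3B69BE

0x3B69BE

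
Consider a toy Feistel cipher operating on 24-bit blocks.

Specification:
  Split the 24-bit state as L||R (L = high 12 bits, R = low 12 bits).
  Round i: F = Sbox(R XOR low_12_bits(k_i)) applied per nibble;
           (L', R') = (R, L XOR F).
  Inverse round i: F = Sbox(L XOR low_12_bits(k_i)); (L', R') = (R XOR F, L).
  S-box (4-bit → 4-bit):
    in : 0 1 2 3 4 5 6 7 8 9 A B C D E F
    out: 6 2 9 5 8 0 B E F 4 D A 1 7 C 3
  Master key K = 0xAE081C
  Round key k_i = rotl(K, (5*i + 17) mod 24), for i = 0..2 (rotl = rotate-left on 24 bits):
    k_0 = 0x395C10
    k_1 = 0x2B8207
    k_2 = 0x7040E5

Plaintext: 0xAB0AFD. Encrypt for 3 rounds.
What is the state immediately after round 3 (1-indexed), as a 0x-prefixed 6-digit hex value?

s_0 = plaintext = 0xAB0AFD
s_1 = Round(s_0, k_0) = 0xAFD177
s_2 = Round(s_1, k_1) = 0x177F1B
s_3 = Round(s_2, k_2) = 0xF1B24B

0xF1B24B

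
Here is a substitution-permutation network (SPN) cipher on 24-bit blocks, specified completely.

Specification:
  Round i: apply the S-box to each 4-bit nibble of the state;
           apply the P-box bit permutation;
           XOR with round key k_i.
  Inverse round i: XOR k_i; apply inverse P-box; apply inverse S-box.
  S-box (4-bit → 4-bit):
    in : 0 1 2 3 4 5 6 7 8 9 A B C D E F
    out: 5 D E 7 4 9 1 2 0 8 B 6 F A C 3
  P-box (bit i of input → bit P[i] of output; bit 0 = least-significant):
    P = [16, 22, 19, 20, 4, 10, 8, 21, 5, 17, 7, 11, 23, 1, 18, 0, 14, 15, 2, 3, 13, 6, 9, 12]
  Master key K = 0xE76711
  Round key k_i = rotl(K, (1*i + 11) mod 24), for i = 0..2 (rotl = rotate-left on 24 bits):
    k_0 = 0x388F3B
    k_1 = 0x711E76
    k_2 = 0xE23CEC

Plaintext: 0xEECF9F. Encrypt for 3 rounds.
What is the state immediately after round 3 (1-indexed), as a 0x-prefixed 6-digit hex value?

0x0489EB

s_0 = plaintext = 0xEECF9F
s_1 = Round(s_0, k_0) = 0xDF9D14
s_2 = Round(s_1, k_1) = 0x5BC727
s_3 = Round(s_2, k_2) = 0x0489EB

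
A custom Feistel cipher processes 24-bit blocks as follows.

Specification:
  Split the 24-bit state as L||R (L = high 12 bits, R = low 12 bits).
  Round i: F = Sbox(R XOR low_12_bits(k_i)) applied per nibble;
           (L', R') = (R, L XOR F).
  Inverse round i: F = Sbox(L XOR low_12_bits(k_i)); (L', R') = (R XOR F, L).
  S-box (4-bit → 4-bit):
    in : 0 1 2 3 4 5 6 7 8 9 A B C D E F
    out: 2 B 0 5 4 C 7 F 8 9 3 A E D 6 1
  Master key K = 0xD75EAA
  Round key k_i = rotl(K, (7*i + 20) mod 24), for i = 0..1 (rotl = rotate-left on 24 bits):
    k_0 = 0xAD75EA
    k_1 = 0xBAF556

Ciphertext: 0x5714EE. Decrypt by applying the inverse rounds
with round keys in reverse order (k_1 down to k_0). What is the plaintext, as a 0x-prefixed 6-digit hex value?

0x05B6E1

s_0 = ciphertext = 0x5714EE
s_1 = InvRound(s_0, k_1) = 0x6E1571
s_2 = InvRound(s_1, k_0) = 0x05B6E1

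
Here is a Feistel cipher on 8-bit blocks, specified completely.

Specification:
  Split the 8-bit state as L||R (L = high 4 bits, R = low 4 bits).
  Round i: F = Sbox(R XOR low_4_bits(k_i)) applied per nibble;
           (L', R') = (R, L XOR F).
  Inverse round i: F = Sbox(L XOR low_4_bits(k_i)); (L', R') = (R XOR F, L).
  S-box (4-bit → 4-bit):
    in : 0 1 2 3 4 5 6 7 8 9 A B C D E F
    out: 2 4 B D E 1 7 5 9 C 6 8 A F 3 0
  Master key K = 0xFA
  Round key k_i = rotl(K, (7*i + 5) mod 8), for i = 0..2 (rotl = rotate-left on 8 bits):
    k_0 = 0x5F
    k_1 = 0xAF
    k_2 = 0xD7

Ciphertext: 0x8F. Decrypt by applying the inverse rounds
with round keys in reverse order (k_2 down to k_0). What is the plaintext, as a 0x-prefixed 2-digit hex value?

0xEA

s_0 = ciphertext = 0x8F
s_1 = InvRound(s_0, k_2) = 0xF8
s_2 = InvRound(s_1, k_1) = 0xAF
s_3 = InvRound(s_2, k_0) = 0xEA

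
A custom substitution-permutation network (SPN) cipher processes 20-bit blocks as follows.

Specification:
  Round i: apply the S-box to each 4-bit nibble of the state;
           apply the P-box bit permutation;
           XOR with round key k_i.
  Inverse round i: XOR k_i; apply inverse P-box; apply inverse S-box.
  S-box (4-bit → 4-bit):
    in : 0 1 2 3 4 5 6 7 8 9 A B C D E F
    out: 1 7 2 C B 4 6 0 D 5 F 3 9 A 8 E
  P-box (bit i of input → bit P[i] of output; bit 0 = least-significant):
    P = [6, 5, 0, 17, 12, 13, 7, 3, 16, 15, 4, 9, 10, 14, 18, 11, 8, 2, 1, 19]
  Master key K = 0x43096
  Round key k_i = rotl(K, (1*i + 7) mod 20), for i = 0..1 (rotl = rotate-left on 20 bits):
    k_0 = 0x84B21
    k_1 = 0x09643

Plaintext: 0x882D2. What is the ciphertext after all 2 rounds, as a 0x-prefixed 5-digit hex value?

0x80F37

s_0 = plaintext = 0x882D2
s_1 = Round(s_0, k_0) = 0x4E60B
s_2 = Round(s_1, k_1) = 0x80F37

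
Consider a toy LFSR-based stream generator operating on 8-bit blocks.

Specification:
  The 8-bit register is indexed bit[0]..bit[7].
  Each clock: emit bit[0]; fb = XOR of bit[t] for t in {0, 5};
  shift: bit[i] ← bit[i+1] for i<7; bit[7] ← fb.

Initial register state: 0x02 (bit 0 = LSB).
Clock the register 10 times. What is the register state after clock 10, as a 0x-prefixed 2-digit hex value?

0xA4

reg_0 = 0x02
clock 1: out=0, reg = 0x01
clock 2: out=1, reg = 0x80
clock 3: out=0, reg = 0x40
clock 4: out=0, reg = 0x20
clock 5: out=0, reg = 0x90
clock 6: out=0, reg = 0x48
clock 7: out=0, reg = 0x24
clock 8: out=0, reg = 0x92
clock 9: out=0, reg = 0x49
clock 10: out=1, reg = 0xA4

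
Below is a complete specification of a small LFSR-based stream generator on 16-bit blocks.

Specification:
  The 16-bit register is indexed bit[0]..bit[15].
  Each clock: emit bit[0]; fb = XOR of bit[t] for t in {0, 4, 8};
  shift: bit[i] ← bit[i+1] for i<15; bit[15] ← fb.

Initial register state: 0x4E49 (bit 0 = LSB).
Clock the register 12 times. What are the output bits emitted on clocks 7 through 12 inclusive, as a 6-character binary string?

reg_0 = 0x4E49
clock 1: out=1, reg = 0xA724
clock 2: out=0, reg = 0xD392
clock 3: out=0, reg = 0x69C9
clock 4: out=1, reg = 0x34E4
clock 5: out=0, reg = 0x1A72
clock 6: out=0, reg = 0x8D39
clock 7: out=1, reg = 0xC69C
clock 8: out=0, reg = 0xE34E
clock 9: out=0, reg = 0xF1A7
clock 10: out=1, reg = 0x78D3
clock 11: out=1, reg = 0x3C69
clock 12: out=1, reg = 0x9E34

100111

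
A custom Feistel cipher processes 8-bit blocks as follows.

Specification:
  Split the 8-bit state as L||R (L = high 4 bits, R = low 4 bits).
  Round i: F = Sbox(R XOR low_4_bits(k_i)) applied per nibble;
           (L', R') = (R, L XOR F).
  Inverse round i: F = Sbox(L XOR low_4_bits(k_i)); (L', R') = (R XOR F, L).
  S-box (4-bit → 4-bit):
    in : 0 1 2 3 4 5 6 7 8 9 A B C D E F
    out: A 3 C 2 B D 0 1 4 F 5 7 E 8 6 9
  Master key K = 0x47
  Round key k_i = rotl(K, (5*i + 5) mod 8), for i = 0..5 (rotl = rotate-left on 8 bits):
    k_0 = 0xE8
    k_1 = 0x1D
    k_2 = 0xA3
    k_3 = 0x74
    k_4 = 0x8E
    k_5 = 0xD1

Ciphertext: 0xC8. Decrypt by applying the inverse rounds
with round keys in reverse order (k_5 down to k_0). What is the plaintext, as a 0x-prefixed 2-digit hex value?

s_0 = ciphertext = 0xC8
s_1 = InvRound(s_0, k_5) = 0x0C
s_2 = InvRound(s_1, k_4) = 0xA0
s_3 = InvRound(s_2, k_3) = 0x6A
s_4 = InvRound(s_3, k_2) = 0x76
s_5 = InvRound(s_4, k_1) = 0x37
s_6 = InvRound(s_5, k_0) = 0x03

0x03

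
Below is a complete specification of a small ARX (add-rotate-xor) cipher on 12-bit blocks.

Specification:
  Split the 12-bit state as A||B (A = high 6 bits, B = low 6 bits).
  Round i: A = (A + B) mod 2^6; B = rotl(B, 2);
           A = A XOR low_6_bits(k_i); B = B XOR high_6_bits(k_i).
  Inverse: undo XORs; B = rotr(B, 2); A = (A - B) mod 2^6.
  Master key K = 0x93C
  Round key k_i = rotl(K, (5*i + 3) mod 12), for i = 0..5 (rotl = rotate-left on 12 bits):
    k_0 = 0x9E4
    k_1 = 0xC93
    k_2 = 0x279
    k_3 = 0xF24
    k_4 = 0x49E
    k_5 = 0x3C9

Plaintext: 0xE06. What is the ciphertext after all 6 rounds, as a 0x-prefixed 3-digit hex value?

s_0 = plaintext = 0xE06
s_1 = Round(s_0, k_0) = 0x6BF
s_2 = Round(s_1, k_1) = 0x28D
s_3 = Round(s_2, k_2) = 0xBBD
s_4 = Round(s_3, k_3) = 0x3CB
s_5 = Round(s_4, k_4) = 0x13E
s_6 = Round(s_5, k_5) = 0x2F4

0x2F4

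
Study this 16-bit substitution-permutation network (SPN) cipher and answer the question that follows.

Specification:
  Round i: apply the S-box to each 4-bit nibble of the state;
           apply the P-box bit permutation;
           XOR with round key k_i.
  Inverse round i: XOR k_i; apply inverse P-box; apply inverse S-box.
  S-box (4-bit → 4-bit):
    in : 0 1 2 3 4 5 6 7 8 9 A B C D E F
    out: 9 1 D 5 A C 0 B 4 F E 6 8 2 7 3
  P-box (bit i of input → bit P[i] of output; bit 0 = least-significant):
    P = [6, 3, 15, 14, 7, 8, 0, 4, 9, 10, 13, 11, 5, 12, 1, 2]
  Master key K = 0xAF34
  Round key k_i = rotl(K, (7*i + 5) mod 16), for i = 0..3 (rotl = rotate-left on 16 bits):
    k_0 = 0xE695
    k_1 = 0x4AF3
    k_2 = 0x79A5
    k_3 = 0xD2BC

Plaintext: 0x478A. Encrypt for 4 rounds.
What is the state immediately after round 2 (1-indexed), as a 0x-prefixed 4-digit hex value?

0xEB40

s_0 = plaintext = 0x478A
s_1 = Round(s_0, k_0) = 0x3898
s_2 = Round(s_1, k_1) = 0xEB40
s_3 = Round(s_2, k_2) = 0x0CD7
s_4 = Round(s_3, k_3) = 0x9BD0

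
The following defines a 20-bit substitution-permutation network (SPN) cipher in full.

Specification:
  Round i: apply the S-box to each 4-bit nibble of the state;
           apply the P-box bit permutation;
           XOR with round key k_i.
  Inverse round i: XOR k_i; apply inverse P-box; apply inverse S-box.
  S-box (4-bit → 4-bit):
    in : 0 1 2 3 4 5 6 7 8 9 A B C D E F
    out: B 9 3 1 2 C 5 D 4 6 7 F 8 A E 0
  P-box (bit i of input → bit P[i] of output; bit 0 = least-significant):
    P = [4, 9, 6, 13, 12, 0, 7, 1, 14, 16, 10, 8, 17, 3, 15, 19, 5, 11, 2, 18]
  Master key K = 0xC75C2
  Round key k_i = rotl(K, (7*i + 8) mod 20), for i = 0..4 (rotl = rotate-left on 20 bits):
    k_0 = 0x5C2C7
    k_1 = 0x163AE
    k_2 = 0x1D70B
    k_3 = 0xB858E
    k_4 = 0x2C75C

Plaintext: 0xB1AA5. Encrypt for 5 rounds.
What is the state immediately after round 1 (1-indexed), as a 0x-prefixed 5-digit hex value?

s_0 = plaintext = 0xB1AA5
s_1 = Round(s_0, k_0) = 0xABE22
s_2 = Round(s_1, k_1) = 0xAFC93
s_3 = Round(s_2, k_2) = 0x1DEBE
s_4 = Round(s_3, k_3) = 0x6B265
s_5 = Round(s_4, k_4) = 0x937B0

0xABE22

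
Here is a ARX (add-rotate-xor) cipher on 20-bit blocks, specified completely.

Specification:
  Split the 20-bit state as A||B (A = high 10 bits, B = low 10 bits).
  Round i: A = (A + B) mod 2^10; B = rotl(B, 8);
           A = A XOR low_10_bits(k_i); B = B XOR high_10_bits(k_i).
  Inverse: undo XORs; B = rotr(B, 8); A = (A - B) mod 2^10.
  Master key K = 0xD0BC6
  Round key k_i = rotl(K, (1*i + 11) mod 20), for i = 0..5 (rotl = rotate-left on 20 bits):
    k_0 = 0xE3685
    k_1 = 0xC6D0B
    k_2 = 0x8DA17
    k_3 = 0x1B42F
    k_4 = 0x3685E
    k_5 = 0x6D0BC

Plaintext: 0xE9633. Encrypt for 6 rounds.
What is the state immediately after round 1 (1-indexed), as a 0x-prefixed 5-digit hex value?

s_0 = plaintext = 0xE9633
s_1 = Round(s_0, k_0) = 0xD7401
s_2 = Round(s_1, k_1) = 0x9561B
s_3 = Round(s_2, k_2) = 0x99DB0
s_4 = Round(s_3, k_3) = 0x0E001
s_5 = Round(s_4, k_4) = 0x19DDA
s_6 = Round(s_5, k_5) = 0xBF7C2

0xD7401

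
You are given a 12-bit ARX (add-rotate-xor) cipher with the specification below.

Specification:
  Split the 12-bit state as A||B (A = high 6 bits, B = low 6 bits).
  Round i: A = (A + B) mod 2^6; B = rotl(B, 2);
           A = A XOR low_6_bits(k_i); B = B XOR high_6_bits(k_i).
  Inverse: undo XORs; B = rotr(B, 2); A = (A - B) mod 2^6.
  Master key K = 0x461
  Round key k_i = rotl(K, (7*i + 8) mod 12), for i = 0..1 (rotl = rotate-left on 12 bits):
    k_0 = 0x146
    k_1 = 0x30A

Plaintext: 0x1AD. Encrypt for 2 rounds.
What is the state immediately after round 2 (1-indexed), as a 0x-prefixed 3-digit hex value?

0x883

s_0 = plaintext = 0x1AD
s_1 = Round(s_0, k_0) = 0xD73
s_2 = Round(s_1, k_1) = 0x883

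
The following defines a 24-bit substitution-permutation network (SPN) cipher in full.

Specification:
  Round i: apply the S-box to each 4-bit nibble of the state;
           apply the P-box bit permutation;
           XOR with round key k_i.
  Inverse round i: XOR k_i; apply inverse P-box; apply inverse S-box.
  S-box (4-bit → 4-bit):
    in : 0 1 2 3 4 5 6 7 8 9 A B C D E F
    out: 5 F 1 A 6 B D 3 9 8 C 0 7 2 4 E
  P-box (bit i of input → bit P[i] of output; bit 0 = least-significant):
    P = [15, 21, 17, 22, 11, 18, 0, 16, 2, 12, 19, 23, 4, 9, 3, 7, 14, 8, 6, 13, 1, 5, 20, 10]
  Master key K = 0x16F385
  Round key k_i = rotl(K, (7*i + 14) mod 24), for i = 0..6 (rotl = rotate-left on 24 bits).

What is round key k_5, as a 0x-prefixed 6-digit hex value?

0x2DE70A

K = 0x16F385
k_0 = rotl(K, (7*0+14) mod 24) = rotl(K, 14) = 0xE145BC
k_1 = rotl(K, (7*1+14) mod 24) = rotl(K, 21) = 0xA2DE70
k_2 = rotl(K, (7*2+14) mod 24) = rotl(K, 4) = 0x6F3851
k_3 = rotl(K, (7*3+14) mod 24) = rotl(K, 11) = 0x9C28B7
k_4 = rotl(K, (7*4+14) mod 24) = rotl(K, 18) = 0x145BCE
k_5 = rotl(K, (7*5+14) mod 24) = rotl(K, 1) = 0x2DE70A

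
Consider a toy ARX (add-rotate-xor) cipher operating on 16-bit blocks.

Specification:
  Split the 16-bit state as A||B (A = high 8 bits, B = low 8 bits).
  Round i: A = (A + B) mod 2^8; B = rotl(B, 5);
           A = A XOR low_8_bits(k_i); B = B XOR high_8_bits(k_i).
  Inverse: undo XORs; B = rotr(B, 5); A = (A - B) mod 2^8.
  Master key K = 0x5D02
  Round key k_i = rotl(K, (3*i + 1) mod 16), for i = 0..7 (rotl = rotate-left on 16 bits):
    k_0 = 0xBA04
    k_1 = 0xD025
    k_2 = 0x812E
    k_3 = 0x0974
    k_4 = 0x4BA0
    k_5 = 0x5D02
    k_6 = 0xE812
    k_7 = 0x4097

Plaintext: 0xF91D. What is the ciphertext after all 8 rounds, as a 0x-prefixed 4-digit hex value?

0xEEE2

s_0 = plaintext = 0xF91D
s_1 = Round(s_0, k_0) = 0x1219
s_2 = Round(s_1, k_1) = 0x0EF3
s_3 = Round(s_2, k_2) = 0x2FFF
s_4 = Round(s_3, k_3) = 0x5AF6
s_5 = Round(s_4, k_4) = 0xF095
s_6 = Round(s_5, k_5) = 0x87EF
s_7 = Round(s_6, k_6) = 0x6415
s_8 = Round(s_7, k_7) = 0xEEE2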